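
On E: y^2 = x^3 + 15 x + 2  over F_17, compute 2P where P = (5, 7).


Doubling: s = (3 x1^2 + a) / (2 y1)
s = (3*5^2 + 15) / (2*7) mod 17 = 4
x3 = s^2 - 2 x1 mod 17 = 4^2 - 2*5 = 6
y3 = s (x1 - x3) - y1 mod 17 = 4 * (5 - 6) - 7 = 6

2P = (6, 6)


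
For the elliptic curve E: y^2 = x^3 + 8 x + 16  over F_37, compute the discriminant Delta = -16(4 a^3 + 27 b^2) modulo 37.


4 a^3 + 27 b^2 = 4*8^3 + 27*16^2 = 2048 + 6912 = 8960
Delta = -16 * (8960) = -143360
Delta mod 37 = 15

Delta = 15 (mod 37)


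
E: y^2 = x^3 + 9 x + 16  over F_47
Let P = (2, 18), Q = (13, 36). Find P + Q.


P != Q, so use the chord formula.
s = (y2 - y1) / (x2 - x1) = (18) / (11) mod 47 = 23
x3 = s^2 - x1 - x2 mod 47 = 23^2 - 2 - 13 = 44
y3 = s (x1 - x3) - y1 mod 47 = 23 * (2 - 44) - 18 = 3

P + Q = (44, 3)


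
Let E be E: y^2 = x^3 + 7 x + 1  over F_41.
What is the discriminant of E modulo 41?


4 a^3 + 27 b^2 = 4*7^3 + 27*1^2 = 1372 + 27 = 1399
Delta = -16 * (1399) = -22384
Delta mod 41 = 2

Delta = 2 (mod 41)


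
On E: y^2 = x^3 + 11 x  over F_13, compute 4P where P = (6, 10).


k = 4 = 100_2 (binary, LSB first: 001)
Double-and-add from P = (6, 10):
  bit 0 = 0: acc unchanged = O
  bit 1 = 0: acc unchanged = O
  bit 2 = 1: acc = O + (4, 2) = (4, 2)

4P = (4, 2)


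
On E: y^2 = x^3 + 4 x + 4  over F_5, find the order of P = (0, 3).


Compute successive multiples of P until we hit O:
  1P = (0, 3)
  2P = (1, 3)
  3P = (4, 2)
  4P = (2, 0)
  5P = (4, 3)
  6P = (1, 2)
  7P = (0, 2)
  8P = O

ord(P) = 8


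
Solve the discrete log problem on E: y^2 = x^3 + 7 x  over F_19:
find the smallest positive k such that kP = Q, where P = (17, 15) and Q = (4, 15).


Enumerate multiples of P until we hit Q = (4, 15):
  1P = (17, 15)
  2P = (4, 4)
  3P = (4, 15)
Match found at i = 3.

k = 3


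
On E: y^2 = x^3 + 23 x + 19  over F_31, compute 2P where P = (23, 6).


Doubling: s = (3 x1^2 + a) / (2 y1)
s = (3*23^2 + 23) / (2*6) mod 31 = 5
x3 = s^2 - 2 x1 mod 31 = 5^2 - 2*23 = 10
y3 = s (x1 - x3) - y1 mod 31 = 5 * (23 - 10) - 6 = 28

2P = (10, 28)


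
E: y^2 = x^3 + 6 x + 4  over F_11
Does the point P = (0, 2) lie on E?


Check whether y^2 = x^3 + 6 x + 4 (mod 11) for (x, y) = (0, 2).
LHS: y^2 = 2^2 mod 11 = 4
RHS: x^3 + 6 x + 4 = 0^3 + 6*0 + 4 mod 11 = 4
LHS = RHS

Yes, on the curve


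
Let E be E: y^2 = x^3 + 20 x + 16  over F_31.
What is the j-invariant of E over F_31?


Delta = -16(4 a^3 + 27 b^2) mod 31 = 12
-1728 * (4 a)^3 = -1728 * (4*20)^3 mod 31 = 1
j = 1 * 12^(-1) mod 31 = 13

j = 13 (mod 31)


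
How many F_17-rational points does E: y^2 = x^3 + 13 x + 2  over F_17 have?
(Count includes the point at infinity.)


For each x in F_17, count y with y^2 = x^3 + 13 x + 2 mod 17:
  x = 0: RHS = 2, y in [6, 11]  -> 2 point(s)
  x = 1: RHS = 16, y in [4, 13]  -> 2 point(s)
  x = 2: RHS = 2, y in [6, 11]  -> 2 point(s)
  x = 3: RHS = 0, y in [0]  -> 1 point(s)
  x = 4: RHS = 16, y in [4, 13]  -> 2 point(s)
  x = 9: RHS = 15, y in [7, 10]  -> 2 point(s)
  x = 12: RHS = 16, y in [4, 13]  -> 2 point(s)
  x = 14: RHS = 4, y in [2, 15]  -> 2 point(s)
  x = 15: RHS = 2, y in [6, 11]  -> 2 point(s)
Affine points: 17. Add the point at infinity: total = 18.

#E(F_17) = 18


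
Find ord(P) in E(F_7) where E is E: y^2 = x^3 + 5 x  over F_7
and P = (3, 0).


Compute successive multiples of P until we hit O:
  1P = (3, 0)
  2P = O

ord(P) = 2


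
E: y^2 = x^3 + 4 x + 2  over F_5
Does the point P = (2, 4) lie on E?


Check whether y^2 = x^3 + 4 x + 2 (mod 5) for (x, y) = (2, 4).
LHS: y^2 = 4^2 mod 5 = 1
RHS: x^3 + 4 x + 2 = 2^3 + 4*2 + 2 mod 5 = 3
LHS != RHS

No, not on the curve


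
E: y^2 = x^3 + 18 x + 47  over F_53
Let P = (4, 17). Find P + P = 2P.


Doubling: s = (3 x1^2 + a) / (2 y1)
s = (3*4^2 + 18) / (2*17) mod 53 = 30
x3 = s^2 - 2 x1 mod 53 = 30^2 - 2*4 = 44
y3 = s (x1 - x3) - y1 mod 53 = 30 * (4 - 44) - 17 = 2

2P = (44, 2)


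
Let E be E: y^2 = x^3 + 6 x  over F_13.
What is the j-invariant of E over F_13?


Delta = -16(4 a^3 + 27 b^2) mod 13 = 8
-1728 * (4 a)^3 = -1728 * (4*6)^3 mod 13 = 5
j = 5 * 8^(-1) mod 13 = 12

j = 12 (mod 13)


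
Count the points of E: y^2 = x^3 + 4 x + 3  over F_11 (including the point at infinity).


For each x in F_11, count y with y^2 = x^3 + 4 x + 3 mod 11:
  x = 0: RHS = 3, y in [5, 6]  -> 2 point(s)
  x = 3: RHS = 9, y in [3, 8]  -> 2 point(s)
  x = 5: RHS = 5, y in [4, 7]  -> 2 point(s)
  x = 6: RHS = 1, y in [1, 10]  -> 2 point(s)
  x = 7: RHS = 0, y in [0]  -> 1 point(s)
  x = 9: RHS = 9, y in [3, 8]  -> 2 point(s)
  x = 10: RHS = 9, y in [3, 8]  -> 2 point(s)
Affine points: 13. Add the point at infinity: total = 14.

#E(F_11) = 14


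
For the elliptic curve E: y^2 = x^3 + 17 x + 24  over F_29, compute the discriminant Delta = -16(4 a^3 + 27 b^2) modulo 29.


4 a^3 + 27 b^2 = 4*17^3 + 27*24^2 = 19652 + 15552 = 35204
Delta = -16 * (35204) = -563264
Delta mod 29 = 3

Delta = 3 (mod 29)


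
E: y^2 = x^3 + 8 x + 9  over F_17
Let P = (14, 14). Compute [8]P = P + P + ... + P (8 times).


k = 8 = 1000_2 (binary, LSB first: 0001)
Double-and-add from P = (14, 14):
  bit 0 = 0: acc unchanged = O
  bit 1 = 0: acc unchanged = O
  bit 2 = 0: acc unchanged = O
  bit 3 = 1: acc = O + (3, 3) = (3, 3)

8P = (3, 3)


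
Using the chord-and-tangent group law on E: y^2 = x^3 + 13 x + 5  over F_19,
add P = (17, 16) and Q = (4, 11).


P != Q, so use the chord formula.
s = (y2 - y1) / (x2 - x1) = (14) / (6) mod 19 = 15
x3 = s^2 - x1 - x2 mod 19 = 15^2 - 17 - 4 = 14
y3 = s (x1 - x3) - y1 mod 19 = 15 * (17 - 14) - 16 = 10

P + Q = (14, 10)


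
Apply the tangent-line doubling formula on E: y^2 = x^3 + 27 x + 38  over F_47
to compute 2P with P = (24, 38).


Doubling: s = (3 x1^2 + a) / (2 y1)
s = (3*24^2 + 27) / (2*38) mod 47 = 20
x3 = s^2 - 2 x1 mod 47 = 20^2 - 2*24 = 23
y3 = s (x1 - x3) - y1 mod 47 = 20 * (24 - 23) - 38 = 29

2P = (23, 29)


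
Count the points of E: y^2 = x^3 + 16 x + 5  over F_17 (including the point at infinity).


For each x in F_17, count y with y^2 = x^3 + 16 x + 5 mod 17:
  x = 7: RHS = 1, y in [1, 16]  -> 2 point(s)
  x = 8: RHS = 16, y in [4, 13]  -> 2 point(s)
  x = 10: RHS = 9, y in [3, 14]  -> 2 point(s)
  x = 11: RHS = 16, y in [4, 13]  -> 2 point(s)
  x = 12: RHS = 4, y in [2, 15]  -> 2 point(s)
  x = 13: RHS = 13, y in [8, 9]  -> 2 point(s)
  x = 14: RHS = 15, y in [7, 10]  -> 2 point(s)
  x = 15: RHS = 16, y in [4, 13]  -> 2 point(s)
Affine points: 16. Add the point at infinity: total = 17.

#E(F_17) = 17


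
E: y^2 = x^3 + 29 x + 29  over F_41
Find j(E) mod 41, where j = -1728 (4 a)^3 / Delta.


Delta = -16(4 a^3 + 27 b^2) mod 41 = 4
-1728 * (4 a)^3 = -1728 * (4*29)^3 mod 41 = 8
j = 8 * 4^(-1) mod 41 = 2

j = 2 (mod 41)


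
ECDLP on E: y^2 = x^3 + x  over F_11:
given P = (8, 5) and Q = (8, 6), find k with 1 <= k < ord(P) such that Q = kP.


Enumerate multiples of P until we hit Q = (8, 6):
  1P = (8, 5)
  2P = (9, 1)
  3P = (10, 3)
  4P = (5, 3)
  5P = (7, 3)
  6P = (0, 0)
  7P = (7, 8)
  8P = (5, 8)
  9P = (10, 8)
  10P = (9, 10)
  11P = (8, 6)
Match found at i = 11.

k = 11


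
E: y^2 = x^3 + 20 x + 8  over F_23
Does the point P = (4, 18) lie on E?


Check whether y^2 = x^3 + 20 x + 8 (mod 23) for (x, y) = (4, 18).
LHS: y^2 = 18^2 mod 23 = 2
RHS: x^3 + 20 x + 8 = 4^3 + 20*4 + 8 mod 23 = 14
LHS != RHS

No, not on the curve


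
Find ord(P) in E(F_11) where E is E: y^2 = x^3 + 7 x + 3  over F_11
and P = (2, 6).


Compute successive multiples of P until we hit O:
  1P = (2, 6)
  2P = (5, 3)
  3P = (5, 8)
  4P = (2, 5)
  5P = O

ord(P) = 5


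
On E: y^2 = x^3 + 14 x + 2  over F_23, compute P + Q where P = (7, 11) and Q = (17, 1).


P != Q, so use the chord formula.
s = (y2 - y1) / (x2 - x1) = (13) / (10) mod 23 = 22
x3 = s^2 - x1 - x2 mod 23 = 22^2 - 7 - 17 = 0
y3 = s (x1 - x3) - y1 mod 23 = 22 * (7 - 0) - 11 = 5

P + Q = (0, 5)


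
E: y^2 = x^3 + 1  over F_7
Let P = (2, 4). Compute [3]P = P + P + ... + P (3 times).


k = 3 = 11_2 (binary, LSB first: 11)
Double-and-add from P = (2, 4):
  bit 0 = 1: acc = O + (2, 4) = (2, 4)
  bit 1 = 1: acc = (2, 4) + (0, 6) = (6, 0)

3P = (6, 0)


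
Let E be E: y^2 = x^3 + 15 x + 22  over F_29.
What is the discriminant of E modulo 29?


4 a^3 + 27 b^2 = 4*15^3 + 27*22^2 = 13500 + 13068 = 26568
Delta = -16 * (26568) = -425088
Delta mod 29 = 23

Delta = 23 (mod 29)


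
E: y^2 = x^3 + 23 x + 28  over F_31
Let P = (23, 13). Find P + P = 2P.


Doubling: s = (3 x1^2 + a) / (2 y1)
s = (3*23^2 + 23) / (2*13) mod 31 = 19
x3 = s^2 - 2 x1 mod 31 = 19^2 - 2*23 = 5
y3 = s (x1 - x3) - y1 mod 31 = 19 * (23 - 5) - 13 = 19

2P = (5, 19)


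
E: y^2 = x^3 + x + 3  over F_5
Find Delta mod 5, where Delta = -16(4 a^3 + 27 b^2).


4 a^3 + 27 b^2 = 4*1^3 + 27*3^2 = 4 + 243 = 247
Delta = -16 * (247) = -3952
Delta mod 5 = 3

Delta = 3 (mod 5)


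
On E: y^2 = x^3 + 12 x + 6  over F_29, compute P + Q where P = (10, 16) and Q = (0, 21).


P != Q, so use the chord formula.
s = (y2 - y1) / (x2 - x1) = (5) / (19) mod 29 = 14
x3 = s^2 - x1 - x2 mod 29 = 14^2 - 10 - 0 = 12
y3 = s (x1 - x3) - y1 mod 29 = 14 * (10 - 12) - 16 = 14

P + Q = (12, 14)


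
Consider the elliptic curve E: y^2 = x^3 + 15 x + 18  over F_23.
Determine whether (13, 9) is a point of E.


Check whether y^2 = x^3 + 15 x + 18 (mod 23) for (x, y) = (13, 9).
LHS: y^2 = 9^2 mod 23 = 12
RHS: x^3 + 15 x + 18 = 13^3 + 15*13 + 18 mod 23 = 18
LHS != RHS

No, not on the curve


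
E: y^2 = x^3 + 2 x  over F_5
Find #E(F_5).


For each x in F_5, count y with y^2 = x^3 + 2 x + 0 mod 5:
  x = 0: RHS = 0, y in [0]  -> 1 point(s)
Affine points: 1. Add the point at infinity: total = 2.

#E(F_5) = 2


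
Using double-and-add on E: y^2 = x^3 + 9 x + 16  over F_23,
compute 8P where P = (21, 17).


k = 8 = 1000_2 (binary, LSB first: 0001)
Double-and-add from P = (21, 17):
  bit 0 = 0: acc unchanged = O
  bit 1 = 0: acc unchanged = O
  bit 2 = 0: acc unchanged = O
  bit 3 = 1: acc = O + (7, 10) = (7, 10)

8P = (7, 10)


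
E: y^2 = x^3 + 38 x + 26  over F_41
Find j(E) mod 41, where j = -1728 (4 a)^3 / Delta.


Delta = -16(4 a^3 + 27 b^2) mod 41 = 17
-1728 * (4 a)^3 = -1728 * (4*38)^3 mod 41 = 36
j = 36 * 17^(-1) mod 41 = 19

j = 19 (mod 41)


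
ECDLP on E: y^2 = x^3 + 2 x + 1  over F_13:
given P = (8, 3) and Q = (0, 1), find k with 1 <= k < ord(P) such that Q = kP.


Enumerate multiples of P until we hit Q = (0, 1):
  1P = (8, 3)
  2P = (1, 11)
  3P = (0, 12)
  4P = (2, 0)
  5P = (0, 1)
Match found at i = 5.

k = 5


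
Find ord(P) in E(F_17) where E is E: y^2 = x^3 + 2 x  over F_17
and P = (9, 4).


Compute successive multiples of P until we hit O:
  1P = (9, 4)
  2P = (8, 16)
  3P = (8, 1)
  4P = (9, 13)
  5P = O

ord(P) = 5


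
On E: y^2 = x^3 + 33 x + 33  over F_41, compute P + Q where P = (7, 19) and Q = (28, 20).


P != Q, so use the chord formula.
s = (y2 - y1) / (x2 - x1) = (1) / (21) mod 41 = 2
x3 = s^2 - x1 - x2 mod 41 = 2^2 - 7 - 28 = 10
y3 = s (x1 - x3) - y1 mod 41 = 2 * (7 - 10) - 19 = 16

P + Q = (10, 16)


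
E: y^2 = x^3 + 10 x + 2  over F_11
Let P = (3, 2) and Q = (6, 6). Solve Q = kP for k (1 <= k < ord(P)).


Enumerate multiples of P until we hit Q = (6, 6):
  1P = (3, 2)
  2P = (6, 6)
Match found at i = 2.

k = 2


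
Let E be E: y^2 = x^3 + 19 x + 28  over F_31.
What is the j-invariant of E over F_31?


Delta = -16(4 a^3 + 27 b^2) mod 31 = 2
-1728 * (4 a)^3 = -1728 * (4*19)^3 mod 31 = 4
j = 4 * 2^(-1) mod 31 = 2

j = 2 (mod 31)


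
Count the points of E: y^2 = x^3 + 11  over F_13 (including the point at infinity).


For each x in F_13, count y with y^2 = x^3 + 0 x + 11 mod 13:
  x = 1: RHS = 12, y in [5, 8]  -> 2 point(s)
  x = 3: RHS = 12, y in [5, 8]  -> 2 point(s)
  x = 4: RHS = 10, y in [6, 7]  -> 2 point(s)
  x = 7: RHS = 3, y in [4, 9]  -> 2 point(s)
  x = 8: RHS = 3, y in [4, 9]  -> 2 point(s)
  x = 9: RHS = 12, y in [5, 8]  -> 2 point(s)
  x = 10: RHS = 10, y in [6, 7]  -> 2 point(s)
  x = 11: RHS = 3, y in [4, 9]  -> 2 point(s)
  x = 12: RHS = 10, y in [6, 7]  -> 2 point(s)
Affine points: 18. Add the point at infinity: total = 19.

#E(F_13) = 19


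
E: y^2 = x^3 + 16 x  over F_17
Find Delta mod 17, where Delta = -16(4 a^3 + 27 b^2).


4 a^3 + 27 b^2 = 4*16^3 + 27*0^2 = 16384 + 0 = 16384
Delta = -16 * (16384) = -262144
Delta mod 17 = 13

Delta = 13 (mod 17)


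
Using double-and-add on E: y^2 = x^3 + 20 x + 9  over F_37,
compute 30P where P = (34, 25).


k = 30 = 11110_2 (binary, LSB first: 01111)
Double-and-add from P = (34, 25):
  bit 0 = 0: acc unchanged = O
  bit 1 = 1: acc = O + (9, 17) = (9, 17)
  bit 2 = 1: acc = (9, 17) + (29, 22) = (6, 30)
  bit 3 = 1: acc = (6, 30) + (12, 33) = (10, 5)
  bit 4 = 1: acc = (10, 5) + (14, 6) = (20, 11)

30P = (20, 11)


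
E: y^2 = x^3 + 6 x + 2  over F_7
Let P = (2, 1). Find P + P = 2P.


Doubling: s = (3 x1^2 + a) / (2 y1)
s = (3*2^2 + 6) / (2*1) mod 7 = 2
x3 = s^2 - 2 x1 mod 7 = 2^2 - 2*2 = 0
y3 = s (x1 - x3) - y1 mod 7 = 2 * (2 - 0) - 1 = 3

2P = (0, 3)


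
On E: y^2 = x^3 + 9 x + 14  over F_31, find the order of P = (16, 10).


Compute successive multiples of P until we hit O:
  1P = (16, 10)
  2P = (8, 28)
  3P = (14, 1)
  4P = (29, 9)
  5P = (6, 25)
  6P = (19, 10)
  7P = (27, 21)
  8P = (20, 17)
  ... (continuing to 37P)
  37P = O

ord(P) = 37


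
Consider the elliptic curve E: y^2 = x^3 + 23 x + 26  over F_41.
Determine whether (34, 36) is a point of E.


Check whether y^2 = x^3 + 23 x + 26 (mod 41) for (x, y) = (34, 36).
LHS: y^2 = 36^2 mod 41 = 25
RHS: x^3 + 23 x + 26 = 34^3 + 23*34 + 26 mod 41 = 14
LHS != RHS

No, not on the curve


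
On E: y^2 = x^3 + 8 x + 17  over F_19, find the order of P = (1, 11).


Compute successive multiples of P until we hit O:
  1P = (1, 11)
  2P = (3, 7)
  3P = (0, 6)
  4P = (5, 7)
  5P = (14, 2)
  6P = (11, 12)
  7P = (11, 7)
  8P = (14, 17)
  ... (continuing to 13P)
  13P = O

ord(P) = 13


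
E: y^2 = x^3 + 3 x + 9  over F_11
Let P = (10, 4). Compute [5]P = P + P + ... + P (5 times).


k = 5 = 101_2 (binary, LSB first: 101)
Double-and-add from P = (10, 4):
  bit 0 = 1: acc = O + (10, 4) = (10, 4)
  bit 1 = 0: acc unchanged = (10, 4)
  bit 2 = 1: acc = (10, 4) + (2, 10) = (3, 10)

5P = (3, 10)


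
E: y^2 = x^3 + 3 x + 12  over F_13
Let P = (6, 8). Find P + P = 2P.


Doubling: s = (3 x1^2 + a) / (2 y1)
s = (3*6^2 + 3) / (2*8) mod 13 = 11
x3 = s^2 - 2 x1 mod 13 = 11^2 - 2*6 = 5
y3 = s (x1 - x3) - y1 mod 13 = 11 * (6 - 5) - 8 = 3

2P = (5, 3)


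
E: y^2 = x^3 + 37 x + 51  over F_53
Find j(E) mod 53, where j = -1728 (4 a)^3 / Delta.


Delta = -16(4 a^3 + 27 b^2) mod 53 = 27
-1728 * (4 a)^3 = -1728 * (4*37)^3 mod 53 = 33
j = 33 * 27^(-1) mod 53 = 13

j = 13 (mod 53)


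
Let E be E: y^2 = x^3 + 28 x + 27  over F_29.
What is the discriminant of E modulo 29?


4 a^3 + 27 b^2 = 4*28^3 + 27*27^2 = 87808 + 19683 = 107491
Delta = -16 * (107491) = -1719856
Delta mod 29 = 18

Delta = 18 (mod 29)


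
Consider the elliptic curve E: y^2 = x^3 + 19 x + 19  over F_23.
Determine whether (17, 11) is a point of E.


Check whether y^2 = x^3 + 19 x + 19 (mod 23) for (x, y) = (17, 11).
LHS: y^2 = 11^2 mod 23 = 6
RHS: x^3 + 19 x + 19 = 17^3 + 19*17 + 19 mod 23 = 11
LHS != RHS

No, not on the curve


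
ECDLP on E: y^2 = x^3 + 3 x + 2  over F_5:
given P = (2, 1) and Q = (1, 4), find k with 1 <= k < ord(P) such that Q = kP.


Enumerate multiples of P until we hit Q = (1, 4):
  1P = (2, 1)
  2P = (1, 4)
Match found at i = 2.

k = 2


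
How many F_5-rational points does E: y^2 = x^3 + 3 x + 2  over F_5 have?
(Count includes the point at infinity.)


For each x in F_5, count y with y^2 = x^3 + 3 x + 2 mod 5:
  x = 1: RHS = 1, y in [1, 4]  -> 2 point(s)
  x = 2: RHS = 1, y in [1, 4]  -> 2 point(s)
Affine points: 4. Add the point at infinity: total = 5.

#E(F_5) = 5


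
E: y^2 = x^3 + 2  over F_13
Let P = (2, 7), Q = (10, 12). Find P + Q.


P != Q, so use the chord formula.
s = (y2 - y1) / (x2 - x1) = (5) / (8) mod 13 = 12
x3 = s^2 - x1 - x2 mod 13 = 12^2 - 2 - 10 = 2
y3 = s (x1 - x3) - y1 mod 13 = 12 * (2 - 2) - 7 = 6

P + Q = (2, 6)


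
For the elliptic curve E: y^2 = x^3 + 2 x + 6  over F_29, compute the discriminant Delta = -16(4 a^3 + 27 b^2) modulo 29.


4 a^3 + 27 b^2 = 4*2^3 + 27*6^2 = 32 + 972 = 1004
Delta = -16 * (1004) = -16064
Delta mod 29 = 2

Delta = 2 (mod 29)


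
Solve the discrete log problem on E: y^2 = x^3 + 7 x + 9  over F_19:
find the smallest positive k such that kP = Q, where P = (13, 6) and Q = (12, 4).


Enumerate multiples of P until we hit Q = (12, 4):
  1P = (13, 6)
  2P = (0, 3)
  3P = (11, 12)
  4P = (4, 5)
  5P = (6, 18)
  6P = (1, 6)
  7P = (5, 13)
  8P = (8, 11)
  9P = (18, 18)
  10P = (12, 4)
Match found at i = 10.

k = 10


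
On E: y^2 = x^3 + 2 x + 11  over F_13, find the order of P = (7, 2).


Compute successive multiples of P until we hit O:
  1P = (7, 2)
  2P = (11, 5)
  3P = (11, 8)
  4P = (7, 11)
  5P = O

ord(P) = 5


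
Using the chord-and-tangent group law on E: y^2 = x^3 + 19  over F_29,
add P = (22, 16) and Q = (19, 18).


P != Q, so use the chord formula.
s = (y2 - y1) / (x2 - x1) = (2) / (26) mod 29 = 9
x3 = s^2 - x1 - x2 mod 29 = 9^2 - 22 - 19 = 11
y3 = s (x1 - x3) - y1 mod 29 = 9 * (22 - 11) - 16 = 25

P + Q = (11, 25)


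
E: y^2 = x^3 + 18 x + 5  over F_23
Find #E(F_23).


For each x in F_23, count y with y^2 = x^3 + 18 x + 5 mod 23:
  x = 1: RHS = 1, y in [1, 22]  -> 2 point(s)
  x = 2: RHS = 3, y in [7, 16]  -> 2 point(s)
  x = 4: RHS = 3, y in [7, 16]  -> 2 point(s)
  x = 5: RHS = 13, y in [6, 17]  -> 2 point(s)
  x = 10: RHS = 12, y in [9, 14]  -> 2 point(s)
  x = 11: RHS = 16, y in [4, 19]  -> 2 point(s)
  x = 15: RHS = 16, y in [4, 19]  -> 2 point(s)
  x = 17: RHS = 3, y in [7, 16]  -> 2 point(s)
  x = 20: RHS = 16, y in [4, 19]  -> 2 point(s)
  x = 22: RHS = 9, y in [3, 20]  -> 2 point(s)
Affine points: 20. Add the point at infinity: total = 21.

#E(F_23) = 21


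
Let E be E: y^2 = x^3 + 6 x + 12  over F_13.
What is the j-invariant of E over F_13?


Delta = -16(4 a^3 + 27 b^2) mod 13 = 5
-1728 * (4 a)^3 = -1728 * (4*6)^3 mod 13 = 5
j = 5 * 5^(-1) mod 13 = 1

j = 1 (mod 13)


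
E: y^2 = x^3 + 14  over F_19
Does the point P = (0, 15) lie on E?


Check whether y^2 = x^3 + 0 x + 14 (mod 19) for (x, y) = (0, 15).
LHS: y^2 = 15^2 mod 19 = 16
RHS: x^3 + 0 x + 14 = 0^3 + 0*0 + 14 mod 19 = 14
LHS != RHS

No, not on the curve


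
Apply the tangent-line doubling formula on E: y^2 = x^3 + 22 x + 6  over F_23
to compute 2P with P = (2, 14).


Doubling: s = (3 x1^2 + a) / (2 y1)
s = (3*2^2 + 22) / (2*14) mod 23 = 16
x3 = s^2 - 2 x1 mod 23 = 16^2 - 2*2 = 22
y3 = s (x1 - x3) - y1 mod 23 = 16 * (2 - 22) - 14 = 11

2P = (22, 11)


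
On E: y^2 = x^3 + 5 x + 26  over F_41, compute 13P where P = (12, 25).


k = 13 = 1101_2 (binary, LSB first: 1011)
Double-and-add from P = (12, 25):
  bit 0 = 1: acc = O + (12, 25) = (12, 25)
  bit 1 = 0: acc unchanged = (12, 25)
  bit 2 = 1: acc = (12, 25) + (29, 40) = (10, 25)
  bit 3 = 1: acc = (10, 25) + (32, 21) = (38, 36)

13P = (38, 36)


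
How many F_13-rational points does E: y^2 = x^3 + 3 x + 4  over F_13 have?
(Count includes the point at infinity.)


For each x in F_13, count y with y^2 = x^3 + 3 x + 4 mod 13:
  x = 0: RHS = 4, y in [2, 11]  -> 2 point(s)
  x = 3: RHS = 1, y in [1, 12]  -> 2 point(s)
  x = 5: RHS = 1, y in [1, 12]  -> 2 point(s)
  x = 6: RHS = 4, y in [2, 11]  -> 2 point(s)
  x = 7: RHS = 4, y in [2, 11]  -> 2 point(s)
  x = 11: RHS = 3, y in [4, 9]  -> 2 point(s)
  x = 12: RHS = 0, y in [0]  -> 1 point(s)
Affine points: 13. Add the point at infinity: total = 14.

#E(F_13) = 14


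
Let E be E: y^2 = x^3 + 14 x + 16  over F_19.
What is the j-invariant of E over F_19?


Delta = -16(4 a^3 + 27 b^2) mod 19 = 8
-1728 * (4 a)^3 = -1728 * (4*14)^3 mod 19 = 18
j = 18 * 8^(-1) mod 19 = 7

j = 7 (mod 19)


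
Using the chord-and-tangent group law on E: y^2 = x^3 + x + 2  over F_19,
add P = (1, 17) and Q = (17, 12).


P != Q, so use the chord formula.
s = (y2 - y1) / (x2 - x1) = (14) / (16) mod 19 = 8
x3 = s^2 - x1 - x2 mod 19 = 8^2 - 1 - 17 = 8
y3 = s (x1 - x3) - y1 mod 19 = 8 * (1 - 8) - 17 = 3

P + Q = (8, 3)


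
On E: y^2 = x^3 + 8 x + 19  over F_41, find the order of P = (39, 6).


Compute successive multiples of P until we hit O:
  1P = (39, 6)
  2P = (25, 31)
  3P = (26, 3)
  4P = (27, 22)
  5P = (36, 31)
  6P = (40, 16)
  7P = (21, 10)
  8P = (18, 3)
  ... (continuing to 52P)
  52P = O

ord(P) = 52


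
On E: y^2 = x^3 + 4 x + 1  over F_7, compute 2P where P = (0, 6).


Doubling: s = (3 x1^2 + a) / (2 y1)
s = (3*0^2 + 4) / (2*6) mod 7 = 5
x3 = s^2 - 2 x1 mod 7 = 5^2 - 2*0 = 4
y3 = s (x1 - x3) - y1 mod 7 = 5 * (0 - 4) - 6 = 2

2P = (4, 2)


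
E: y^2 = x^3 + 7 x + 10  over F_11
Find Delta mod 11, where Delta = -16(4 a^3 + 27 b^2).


4 a^3 + 27 b^2 = 4*7^3 + 27*10^2 = 1372 + 2700 = 4072
Delta = -16 * (4072) = -65152
Delta mod 11 = 1

Delta = 1 (mod 11)


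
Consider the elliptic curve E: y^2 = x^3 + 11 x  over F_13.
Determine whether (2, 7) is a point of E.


Check whether y^2 = x^3 + 11 x + 0 (mod 13) for (x, y) = (2, 7).
LHS: y^2 = 7^2 mod 13 = 10
RHS: x^3 + 11 x + 0 = 2^3 + 11*2 + 0 mod 13 = 4
LHS != RHS

No, not on the curve


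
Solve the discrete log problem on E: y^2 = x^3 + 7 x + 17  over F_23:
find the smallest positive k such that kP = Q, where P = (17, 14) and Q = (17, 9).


Enumerate multiples of P until we hit Q = (17, 9):
  1P = (17, 14)
  2P = (12, 9)
  3P = (18, 8)
  4P = (1, 5)
  5P = (9, 2)
  6P = (5, 4)
  7P = (10, 11)
  8P = (22, 20)
  9P = (2, 4)
  10P = (7, 8)
  11P = (15, 1)
  12P = (16, 4)
  13P = (21, 15)
  14P = (21, 8)
  15P = (16, 19)
  16P = (15, 22)
  17P = (7, 15)
  18P = (2, 19)
  19P = (22, 3)
  20P = (10, 12)
  21P = (5, 19)
  22P = (9, 21)
  23P = (1, 18)
  24P = (18, 15)
  25P = (12, 14)
  26P = (17, 9)
Match found at i = 26.

k = 26


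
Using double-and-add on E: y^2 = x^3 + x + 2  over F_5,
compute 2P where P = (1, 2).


k = 2 = 10_2 (binary, LSB first: 01)
Double-and-add from P = (1, 2):
  bit 0 = 0: acc unchanged = O
  bit 1 = 1: acc = O + (4, 0) = (4, 0)

2P = (4, 0)


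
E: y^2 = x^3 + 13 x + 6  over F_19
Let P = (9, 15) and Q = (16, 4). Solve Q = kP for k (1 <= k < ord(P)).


Enumerate multiples of P until we hit Q = (16, 4):
  1P = (9, 15)
  2P = (18, 7)
  3P = (1, 18)
  4P = (13, 15)
  5P = (16, 4)
Match found at i = 5.

k = 5


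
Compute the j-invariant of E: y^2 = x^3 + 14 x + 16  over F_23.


Delta = -16(4 a^3 + 27 b^2) mod 23 = 4
-1728 * (4 a)^3 = -1728 * (4*14)^3 mod 23 = 13
j = 13 * 4^(-1) mod 23 = 9

j = 9 (mod 23)


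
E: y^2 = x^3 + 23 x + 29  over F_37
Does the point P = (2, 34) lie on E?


Check whether y^2 = x^3 + 23 x + 29 (mod 37) for (x, y) = (2, 34).
LHS: y^2 = 34^2 mod 37 = 9
RHS: x^3 + 23 x + 29 = 2^3 + 23*2 + 29 mod 37 = 9
LHS = RHS

Yes, on the curve


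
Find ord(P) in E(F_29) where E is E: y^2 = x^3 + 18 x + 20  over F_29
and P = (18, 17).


Compute successive multiples of P until we hit O:
  1P = (18, 17)
  2P = (18, 12)
  3P = O

ord(P) = 3


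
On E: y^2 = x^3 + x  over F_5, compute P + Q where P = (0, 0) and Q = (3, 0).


P != Q, so use the chord formula.
s = (y2 - y1) / (x2 - x1) = (0) / (3) mod 5 = 0
x3 = s^2 - x1 - x2 mod 5 = 0^2 - 0 - 3 = 2
y3 = s (x1 - x3) - y1 mod 5 = 0 * (0 - 2) - 0 = 0

P + Q = (2, 0)


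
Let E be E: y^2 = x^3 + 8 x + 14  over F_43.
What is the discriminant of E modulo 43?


4 a^3 + 27 b^2 = 4*8^3 + 27*14^2 = 2048 + 5292 = 7340
Delta = -16 * (7340) = -117440
Delta mod 43 = 36

Delta = 36 (mod 43)


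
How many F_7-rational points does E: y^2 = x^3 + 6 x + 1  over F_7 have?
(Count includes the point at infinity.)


For each x in F_7, count y with y^2 = x^3 + 6 x + 1 mod 7:
  x = 0: RHS = 1, y in [1, 6]  -> 2 point(s)
  x = 1: RHS = 1, y in [1, 6]  -> 2 point(s)
  x = 2: RHS = 0, y in [0]  -> 1 point(s)
  x = 3: RHS = 4, y in [2, 5]  -> 2 point(s)
  x = 5: RHS = 2, y in [3, 4]  -> 2 point(s)
  x = 6: RHS = 1, y in [1, 6]  -> 2 point(s)
Affine points: 11. Add the point at infinity: total = 12.

#E(F_7) = 12


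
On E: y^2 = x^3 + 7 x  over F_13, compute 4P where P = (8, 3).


k = 4 = 100_2 (binary, LSB first: 001)
Double-and-add from P = (8, 3):
  bit 0 = 0: acc unchanged = O
  bit 1 = 0: acc unchanged = O
  bit 2 = 1: acc = O + (9, 8) = (9, 8)

4P = (9, 8)


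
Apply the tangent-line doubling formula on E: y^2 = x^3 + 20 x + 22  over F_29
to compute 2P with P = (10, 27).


Doubling: s = (3 x1^2 + a) / (2 y1)
s = (3*10^2 + 20) / (2*27) mod 29 = 7
x3 = s^2 - 2 x1 mod 29 = 7^2 - 2*10 = 0
y3 = s (x1 - x3) - y1 mod 29 = 7 * (10 - 0) - 27 = 14

2P = (0, 14)


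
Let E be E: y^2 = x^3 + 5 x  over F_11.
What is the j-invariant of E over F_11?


Delta = -16(4 a^3 + 27 b^2) mod 11 = 8
-1728 * (4 a)^3 = -1728 * (4*5)^3 mod 11 = 8
j = 8 * 8^(-1) mod 11 = 1

j = 1 (mod 11)


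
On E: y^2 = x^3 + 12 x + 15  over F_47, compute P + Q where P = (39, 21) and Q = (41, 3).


P != Q, so use the chord formula.
s = (y2 - y1) / (x2 - x1) = (29) / (2) mod 47 = 38
x3 = s^2 - x1 - x2 mod 47 = 38^2 - 39 - 41 = 1
y3 = s (x1 - x3) - y1 mod 47 = 38 * (39 - 1) - 21 = 13

P + Q = (1, 13)


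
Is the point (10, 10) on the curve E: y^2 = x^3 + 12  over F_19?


Check whether y^2 = x^3 + 0 x + 12 (mod 19) for (x, y) = (10, 10).
LHS: y^2 = 10^2 mod 19 = 5
RHS: x^3 + 0 x + 12 = 10^3 + 0*10 + 12 mod 19 = 5
LHS = RHS

Yes, on the curve


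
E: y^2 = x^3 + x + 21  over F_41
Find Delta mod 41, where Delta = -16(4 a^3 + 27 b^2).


4 a^3 + 27 b^2 = 4*1^3 + 27*21^2 = 4 + 11907 = 11911
Delta = -16 * (11911) = -190576
Delta mod 41 = 33

Delta = 33 (mod 41)


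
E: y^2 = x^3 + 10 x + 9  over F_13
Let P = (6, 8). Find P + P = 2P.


Doubling: s = (3 x1^2 + a) / (2 y1)
s = (3*6^2 + 10) / (2*8) mod 13 = 9
x3 = s^2 - 2 x1 mod 13 = 9^2 - 2*6 = 4
y3 = s (x1 - x3) - y1 mod 13 = 9 * (6 - 4) - 8 = 10

2P = (4, 10)


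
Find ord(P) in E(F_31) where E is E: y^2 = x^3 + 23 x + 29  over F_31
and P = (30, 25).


Compute successive multiples of P until we hit O:
  1P = (30, 25)
  2P = (11, 1)
  3P = (25, 27)
  4P = (27, 11)
  5P = (13, 13)
  6P = (21, 16)
  7P = (12, 24)
  8P = (9, 2)
  ... (continuing to 25P)
  25P = O

ord(P) = 25


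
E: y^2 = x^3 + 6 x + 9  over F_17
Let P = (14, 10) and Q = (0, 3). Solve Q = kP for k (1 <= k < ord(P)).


Enumerate multiples of P until we hit Q = (0, 3):
  1P = (14, 10)
  2P = (8, 5)
  3P = (16, 11)
  4P = (0, 14)
  5P = (1, 13)
  6P = (10, 10)
  7P = (10, 7)
  8P = (1, 4)
  9P = (0, 3)
Match found at i = 9.

k = 9


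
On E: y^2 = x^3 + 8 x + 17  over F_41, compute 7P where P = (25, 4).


k = 7 = 111_2 (binary, LSB first: 111)
Double-and-add from P = (25, 4):
  bit 0 = 1: acc = O + (25, 4) = (25, 4)
  bit 1 = 1: acc = (25, 4) + (11, 1) = (4, 21)
  bit 2 = 1: acc = (4, 21) + (20, 31) = (27, 21)

7P = (27, 21)


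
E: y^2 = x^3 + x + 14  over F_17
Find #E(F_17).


For each x in F_17, count y with y^2 = x^3 + 1 x + 14 mod 17:
  x = 1: RHS = 16, y in [4, 13]  -> 2 point(s)
  x = 5: RHS = 8, y in [5, 12]  -> 2 point(s)
  x = 6: RHS = 15, y in [7, 10]  -> 2 point(s)
  x = 9: RHS = 4, y in [2, 15]  -> 2 point(s)
  x = 10: RHS = 4, y in [2, 15]  -> 2 point(s)
  x = 11: RHS = 13, y in [8, 9]  -> 2 point(s)
  x = 14: RHS = 1, y in [1, 16]  -> 2 point(s)
  x = 15: RHS = 4, y in [2, 15]  -> 2 point(s)
Affine points: 16. Add the point at infinity: total = 17.

#E(F_17) = 17


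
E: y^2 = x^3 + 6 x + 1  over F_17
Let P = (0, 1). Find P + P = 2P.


Doubling: s = (3 x1^2 + a) / (2 y1)
s = (3*0^2 + 6) / (2*1) mod 17 = 3
x3 = s^2 - 2 x1 mod 17 = 3^2 - 2*0 = 9
y3 = s (x1 - x3) - y1 mod 17 = 3 * (0 - 9) - 1 = 6

2P = (9, 6)


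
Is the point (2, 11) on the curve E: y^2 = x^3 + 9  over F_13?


Check whether y^2 = x^3 + 0 x + 9 (mod 13) for (x, y) = (2, 11).
LHS: y^2 = 11^2 mod 13 = 4
RHS: x^3 + 0 x + 9 = 2^3 + 0*2 + 9 mod 13 = 4
LHS = RHS

Yes, on the curve


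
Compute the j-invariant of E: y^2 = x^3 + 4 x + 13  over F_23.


Delta = -16(4 a^3 + 27 b^2) mod 23 = 15
-1728 * (4 a)^3 = -1728 * (4*4)^3 mod 23 = 17
j = 17 * 15^(-1) mod 23 = 18

j = 18 (mod 23)


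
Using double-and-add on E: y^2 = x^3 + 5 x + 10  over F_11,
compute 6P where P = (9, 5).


k = 6 = 110_2 (binary, LSB first: 011)
Double-and-add from P = (9, 5):
  bit 0 = 0: acc unchanged = O
  bit 1 = 1: acc = O + (7, 5) = (7, 5)
  bit 2 = 1: acc = (7, 5) + (1, 7) = (8, 10)

6P = (8, 10)


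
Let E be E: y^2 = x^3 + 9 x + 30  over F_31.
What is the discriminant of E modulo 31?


4 a^3 + 27 b^2 = 4*9^3 + 27*30^2 = 2916 + 24300 = 27216
Delta = -16 * (27216) = -435456
Delta mod 31 = 1

Delta = 1 (mod 31)


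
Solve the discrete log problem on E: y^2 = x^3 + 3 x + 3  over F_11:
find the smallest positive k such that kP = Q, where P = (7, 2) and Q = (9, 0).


Enumerate multiples of P until we hit Q = (9, 0):
  1P = (7, 2)
  2P = (9, 0)
Match found at i = 2.

k = 2


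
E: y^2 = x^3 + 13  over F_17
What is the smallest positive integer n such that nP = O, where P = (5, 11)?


Compute successive multiples of P until we hit O:
  1P = (5, 11)
  2P = (11, 1)
  3P = (0, 9)
  4P = (4, 3)
  5P = (4, 14)
  6P = (0, 8)
  7P = (11, 16)
  8P = (5, 6)
  ... (continuing to 9P)
  9P = O

ord(P) = 9


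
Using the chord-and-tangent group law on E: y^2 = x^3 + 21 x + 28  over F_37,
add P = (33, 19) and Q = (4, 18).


P != Q, so use the chord formula.
s = (y2 - y1) / (x2 - x1) = (36) / (8) mod 37 = 23
x3 = s^2 - x1 - x2 mod 37 = 23^2 - 33 - 4 = 11
y3 = s (x1 - x3) - y1 mod 37 = 23 * (33 - 11) - 19 = 6

P + Q = (11, 6)


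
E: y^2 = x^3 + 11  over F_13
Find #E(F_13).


For each x in F_13, count y with y^2 = x^3 + 0 x + 11 mod 13:
  x = 1: RHS = 12, y in [5, 8]  -> 2 point(s)
  x = 3: RHS = 12, y in [5, 8]  -> 2 point(s)
  x = 4: RHS = 10, y in [6, 7]  -> 2 point(s)
  x = 7: RHS = 3, y in [4, 9]  -> 2 point(s)
  x = 8: RHS = 3, y in [4, 9]  -> 2 point(s)
  x = 9: RHS = 12, y in [5, 8]  -> 2 point(s)
  x = 10: RHS = 10, y in [6, 7]  -> 2 point(s)
  x = 11: RHS = 3, y in [4, 9]  -> 2 point(s)
  x = 12: RHS = 10, y in [6, 7]  -> 2 point(s)
Affine points: 18. Add the point at infinity: total = 19.

#E(F_13) = 19


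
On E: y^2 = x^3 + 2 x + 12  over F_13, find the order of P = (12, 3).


Compute successive multiples of P until we hit O:
  1P = (12, 3)
  2P = (11, 0)
  3P = (12, 10)
  4P = O

ord(P) = 4


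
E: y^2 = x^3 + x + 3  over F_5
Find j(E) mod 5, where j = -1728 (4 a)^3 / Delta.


Delta = -16(4 a^3 + 27 b^2) mod 5 = 3
-1728 * (4 a)^3 = -1728 * (4*1)^3 mod 5 = 3
j = 3 * 3^(-1) mod 5 = 1

j = 1 (mod 5)


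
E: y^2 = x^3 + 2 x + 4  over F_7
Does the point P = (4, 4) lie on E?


Check whether y^2 = x^3 + 2 x + 4 (mod 7) for (x, y) = (4, 4).
LHS: y^2 = 4^2 mod 7 = 2
RHS: x^3 + 2 x + 4 = 4^3 + 2*4 + 4 mod 7 = 6
LHS != RHS

No, not on the curve


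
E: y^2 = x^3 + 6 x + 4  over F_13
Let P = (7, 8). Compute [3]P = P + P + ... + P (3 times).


k = 3 = 11_2 (binary, LSB first: 11)
Double-and-add from P = (7, 8):
  bit 0 = 1: acc = O + (7, 8) = (7, 8)
  bit 1 = 1: acc = (7, 8) + (0, 11) = (3, 7)

3P = (3, 7)


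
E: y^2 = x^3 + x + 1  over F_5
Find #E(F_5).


For each x in F_5, count y with y^2 = x^3 + 1 x + 1 mod 5:
  x = 0: RHS = 1, y in [1, 4]  -> 2 point(s)
  x = 2: RHS = 1, y in [1, 4]  -> 2 point(s)
  x = 3: RHS = 1, y in [1, 4]  -> 2 point(s)
  x = 4: RHS = 4, y in [2, 3]  -> 2 point(s)
Affine points: 8. Add the point at infinity: total = 9.

#E(F_5) = 9


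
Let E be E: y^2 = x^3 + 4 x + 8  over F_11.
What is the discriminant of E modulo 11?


4 a^3 + 27 b^2 = 4*4^3 + 27*8^2 = 256 + 1728 = 1984
Delta = -16 * (1984) = -31744
Delta mod 11 = 2

Delta = 2 (mod 11)


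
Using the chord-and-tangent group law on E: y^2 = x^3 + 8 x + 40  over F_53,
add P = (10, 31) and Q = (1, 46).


P != Q, so use the chord formula.
s = (y2 - y1) / (x2 - x1) = (15) / (44) mod 53 = 16
x3 = s^2 - x1 - x2 mod 53 = 16^2 - 10 - 1 = 33
y3 = s (x1 - x3) - y1 mod 53 = 16 * (10 - 33) - 31 = 25

P + Q = (33, 25)


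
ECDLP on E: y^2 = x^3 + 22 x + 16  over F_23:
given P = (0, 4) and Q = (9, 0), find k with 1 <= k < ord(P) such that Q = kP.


Enumerate multiples of P until we hit Q = (9, 0):
  1P = (0, 4)
  2P = (9, 0)
Match found at i = 2.

k = 2


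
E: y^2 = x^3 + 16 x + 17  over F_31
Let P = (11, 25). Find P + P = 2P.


Doubling: s = (3 x1^2 + a) / (2 y1)
s = (3*11^2 + 16) / (2*25) mod 31 = 2
x3 = s^2 - 2 x1 mod 31 = 2^2 - 2*11 = 13
y3 = s (x1 - x3) - y1 mod 31 = 2 * (11 - 13) - 25 = 2

2P = (13, 2)


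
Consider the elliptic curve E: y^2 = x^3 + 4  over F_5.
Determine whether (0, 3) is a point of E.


Check whether y^2 = x^3 + 0 x + 4 (mod 5) for (x, y) = (0, 3).
LHS: y^2 = 3^2 mod 5 = 4
RHS: x^3 + 0 x + 4 = 0^3 + 0*0 + 4 mod 5 = 4
LHS = RHS

Yes, on the curve


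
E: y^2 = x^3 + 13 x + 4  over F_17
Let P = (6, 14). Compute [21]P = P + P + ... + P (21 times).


k = 21 = 10101_2 (binary, LSB first: 10101)
Double-and-add from P = (6, 14):
  bit 0 = 1: acc = O + (6, 14) = (6, 14)
  bit 1 = 0: acc unchanged = (6, 14)
  bit 2 = 1: acc = (6, 14) + (1, 16) = (2, 15)
  bit 3 = 0: acc unchanged = (2, 15)
  bit 4 = 1: acc = (2, 15) + (11, 4) = (12, 1)

21P = (12, 1)


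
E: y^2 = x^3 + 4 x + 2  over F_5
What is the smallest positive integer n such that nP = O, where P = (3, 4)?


Compute successive multiples of P until we hit O:
  1P = (3, 4)
  2P = (3, 1)
  3P = O

ord(P) = 3


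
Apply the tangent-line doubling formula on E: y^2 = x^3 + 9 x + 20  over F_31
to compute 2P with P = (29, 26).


Doubling: s = (3 x1^2 + a) / (2 y1)
s = (3*29^2 + 9) / (2*26) mod 31 = 1
x3 = s^2 - 2 x1 mod 31 = 1^2 - 2*29 = 5
y3 = s (x1 - x3) - y1 mod 31 = 1 * (29 - 5) - 26 = 29

2P = (5, 29)


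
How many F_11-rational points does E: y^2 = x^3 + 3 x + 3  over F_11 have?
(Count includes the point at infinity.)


For each x in F_11, count y with y^2 = x^3 + 3 x + 3 mod 11:
  x = 0: RHS = 3, y in [5, 6]  -> 2 point(s)
  x = 5: RHS = 0, y in [0]  -> 1 point(s)
  x = 7: RHS = 4, y in [2, 9]  -> 2 point(s)
  x = 8: RHS = 0, y in [0]  -> 1 point(s)
  x = 9: RHS = 0, y in [0]  -> 1 point(s)
Affine points: 7. Add the point at infinity: total = 8.

#E(F_11) = 8


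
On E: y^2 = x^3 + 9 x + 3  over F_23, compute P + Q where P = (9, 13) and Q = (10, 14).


P != Q, so use the chord formula.
s = (y2 - y1) / (x2 - x1) = (1) / (1) mod 23 = 1
x3 = s^2 - x1 - x2 mod 23 = 1^2 - 9 - 10 = 5
y3 = s (x1 - x3) - y1 mod 23 = 1 * (9 - 5) - 13 = 14

P + Q = (5, 14)


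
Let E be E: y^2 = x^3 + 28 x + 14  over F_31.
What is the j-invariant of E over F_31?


Delta = -16(4 a^3 + 27 b^2) mod 31 = 12
-1728 * (4 a)^3 = -1728 * (4*28)^3 mod 31 = 2
j = 2 * 12^(-1) mod 31 = 26

j = 26 (mod 31)


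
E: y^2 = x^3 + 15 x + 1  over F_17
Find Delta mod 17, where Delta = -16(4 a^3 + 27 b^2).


4 a^3 + 27 b^2 = 4*15^3 + 27*1^2 = 13500 + 27 = 13527
Delta = -16 * (13527) = -216432
Delta mod 17 = 12

Delta = 12 (mod 17)


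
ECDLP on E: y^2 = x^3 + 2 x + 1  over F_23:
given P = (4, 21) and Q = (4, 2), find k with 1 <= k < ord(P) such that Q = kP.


Enumerate multiples of P until we hit Q = (4, 2):
  1P = (4, 21)
  2P = (16, 14)
  3P = (15, 18)
  4P = (17, 16)
  5P = (8, 0)
  6P = (17, 7)
  7P = (15, 5)
  8P = (16, 9)
  9P = (4, 2)
Match found at i = 9.

k = 9


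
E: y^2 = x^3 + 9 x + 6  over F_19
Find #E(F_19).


For each x in F_19, count y with y^2 = x^3 + 9 x + 6 mod 19:
  x = 0: RHS = 6, y in [5, 14]  -> 2 point(s)
  x = 1: RHS = 16, y in [4, 15]  -> 2 point(s)
  x = 4: RHS = 11, y in [7, 12]  -> 2 point(s)
  x = 5: RHS = 5, y in [9, 10]  -> 2 point(s)
  x = 8: RHS = 1, y in [1, 18]  -> 2 point(s)
  x = 11: RHS = 11, y in [7, 12]  -> 2 point(s)
  x = 14: RHS = 7, y in [8, 11]  -> 2 point(s)
  x = 15: RHS = 1, y in [1, 18]  -> 2 point(s)
  x = 16: RHS = 9, y in [3, 16]  -> 2 point(s)
Affine points: 18. Add the point at infinity: total = 19.

#E(F_19) = 19


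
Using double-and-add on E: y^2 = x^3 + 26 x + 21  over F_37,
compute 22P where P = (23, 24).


k = 22 = 10110_2 (binary, LSB first: 01101)
Double-and-add from P = (23, 24):
  bit 0 = 0: acc unchanged = O
  bit 1 = 1: acc = O + (32, 32) = (32, 32)
  bit 2 = 1: acc = (32, 32) + (11, 26) = (19, 14)
  bit 3 = 0: acc unchanged = (19, 14)
  bit 4 = 1: acc = (19, 14) + (22, 17) = (34, 8)

22P = (34, 8)


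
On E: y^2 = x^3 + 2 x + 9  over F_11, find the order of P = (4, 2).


Compute successive multiples of P until we hit O:
  1P = (4, 2)
  2P = (8, 3)
  3P = (8, 8)
  4P = (4, 9)
  5P = O

ord(P) = 5


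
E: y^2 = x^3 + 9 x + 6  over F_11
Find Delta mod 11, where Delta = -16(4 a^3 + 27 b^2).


4 a^3 + 27 b^2 = 4*9^3 + 27*6^2 = 2916 + 972 = 3888
Delta = -16 * (3888) = -62208
Delta mod 11 = 8

Delta = 8 (mod 11)


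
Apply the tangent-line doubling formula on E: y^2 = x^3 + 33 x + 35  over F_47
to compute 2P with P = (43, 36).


Doubling: s = (3 x1^2 + a) / (2 y1)
s = (3*43^2 + 33) / (2*36) mod 47 = 7
x3 = s^2 - 2 x1 mod 47 = 7^2 - 2*43 = 10
y3 = s (x1 - x3) - y1 mod 47 = 7 * (43 - 10) - 36 = 7

2P = (10, 7)


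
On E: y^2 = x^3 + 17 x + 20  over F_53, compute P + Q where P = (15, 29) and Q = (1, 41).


P != Q, so use the chord formula.
s = (y2 - y1) / (x2 - x1) = (12) / (39) mod 53 = 37
x3 = s^2 - x1 - x2 mod 53 = 37^2 - 15 - 1 = 28
y3 = s (x1 - x3) - y1 mod 53 = 37 * (15 - 28) - 29 = 20

P + Q = (28, 20)


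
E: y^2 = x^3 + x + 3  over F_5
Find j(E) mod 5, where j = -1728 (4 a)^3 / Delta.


Delta = -16(4 a^3 + 27 b^2) mod 5 = 3
-1728 * (4 a)^3 = -1728 * (4*1)^3 mod 5 = 3
j = 3 * 3^(-1) mod 5 = 1

j = 1 (mod 5)


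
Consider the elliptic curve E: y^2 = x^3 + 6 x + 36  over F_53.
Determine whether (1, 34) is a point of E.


Check whether y^2 = x^3 + 6 x + 36 (mod 53) for (x, y) = (1, 34).
LHS: y^2 = 34^2 mod 53 = 43
RHS: x^3 + 6 x + 36 = 1^3 + 6*1 + 36 mod 53 = 43
LHS = RHS

Yes, on the curve


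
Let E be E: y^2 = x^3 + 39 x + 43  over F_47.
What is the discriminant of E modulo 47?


4 a^3 + 27 b^2 = 4*39^3 + 27*43^2 = 237276 + 49923 = 287199
Delta = -16 * (287199) = -4595184
Delta mod 47 = 6

Delta = 6 (mod 47)


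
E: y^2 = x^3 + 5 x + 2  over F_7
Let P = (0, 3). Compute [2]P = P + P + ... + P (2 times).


k = 2 = 10_2 (binary, LSB first: 01)
Double-and-add from P = (0, 3):
  bit 0 = 0: acc unchanged = O
  bit 1 = 1: acc = O + (4, 3) = (4, 3)

2P = (4, 3)


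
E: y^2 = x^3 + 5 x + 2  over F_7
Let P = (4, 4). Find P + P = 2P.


Doubling: s = (3 x1^2 + a) / (2 y1)
s = (3*4^2 + 5) / (2*4) mod 7 = 4
x3 = s^2 - 2 x1 mod 7 = 4^2 - 2*4 = 1
y3 = s (x1 - x3) - y1 mod 7 = 4 * (4 - 1) - 4 = 1

2P = (1, 1)


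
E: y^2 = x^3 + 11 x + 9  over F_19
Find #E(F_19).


For each x in F_19, count y with y^2 = x^3 + 11 x + 9 mod 19:
  x = 0: RHS = 9, y in [3, 16]  -> 2 point(s)
  x = 2: RHS = 1, y in [1, 18]  -> 2 point(s)
  x = 6: RHS = 6, y in [5, 14]  -> 2 point(s)
  x = 7: RHS = 11, y in [7, 12]  -> 2 point(s)
  x = 8: RHS = 1, y in [1, 18]  -> 2 point(s)
  x = 9: RHS = 1, y in [1, 18]  -> 2 point(s)
  x = 10: RHS = 17, y in [6, 13]  -> 2 point(s)
  x = 11: RHS = 17, y in [6, 13]  -> 2 point(s)
  x = 12: RHS = 7, y in [8, 11]  -> 2 point(s)
  x = 14: RHS = 0, y in [0]  -> 1 point(s)
  x = 16: RHS = 6, y in [5, 14]  -> 2 point(s)
  x = 17: RHS = 17, y in [6, 13]  -> 2 point(s)
  x = 18: RHS = 16, y in [4, 15]  -> 2 point(s)
Affine points: 25. Add the point at infinity: total = 26.

#E(F_19) = 26


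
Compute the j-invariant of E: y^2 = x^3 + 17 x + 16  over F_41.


Delta = -16(4 a^3 + 27 b^2) mod 41 = 23
-1728 * (4 a)^3 = -1728 * (4*17)^3 mod 41 = 23
j = 23 * 23^(-1) mod 41 = 1

j = 1 (mod 41)


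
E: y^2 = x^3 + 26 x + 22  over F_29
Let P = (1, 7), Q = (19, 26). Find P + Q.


P != Q, so use the chord formula.
s = (y2 - y1) / (x2 - x1) = (19) / (18) mod 29 = 22
x3 = s^2 - x1 - x2 mod 29 = 22^2 - 1 - 19 = 0
y3 = s (x1 - x3) - y1 mod 29 = 22 * (1 - 0) - 7 = 15

P + Q = (0, 15)
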